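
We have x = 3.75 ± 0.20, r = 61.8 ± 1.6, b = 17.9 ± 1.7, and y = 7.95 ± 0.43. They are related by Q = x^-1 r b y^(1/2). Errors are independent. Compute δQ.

95.8

Relative error in a monomial: (δQ/Q)² = Σ (nᵢ · δxᵢ/xᵢ)².
  (-1·δx/x)² = (-1×0.0533)² = 0.00284;  (1·δr/r)² = (1×0.0259)² = 0.000670;  (1·δb/b)² = (1×0.0950)² = 0.00902;  (½·δy/y)² = (0.5×0.0541)² = 0.000731
δQ/Q = √(0.0133) = 0.115
Q = 832, so δQ = 0.115 × 832 = 95.8.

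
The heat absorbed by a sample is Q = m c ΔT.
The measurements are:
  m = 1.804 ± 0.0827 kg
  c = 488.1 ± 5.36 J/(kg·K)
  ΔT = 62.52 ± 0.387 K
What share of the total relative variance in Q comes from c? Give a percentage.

(δQ/Q)² = (1·δm/m)² + (1·δc/c)² + (1·δΔT/ΔT)²
  m term: (1×0.0458)² = 0.00210
  c term: (1×0.0110)² = 0.000121
  ΔT term: (1×0.00619)² = 3.83e-05
Total = 0.00226. Share from c = 0.000121/0.00226 = 0.0533.

5.33%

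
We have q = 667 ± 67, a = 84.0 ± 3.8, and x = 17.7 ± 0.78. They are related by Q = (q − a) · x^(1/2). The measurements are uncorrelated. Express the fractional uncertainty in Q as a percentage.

Let u = q − a = 583. δu = √(δq² + δa²) = √(4490 + 14.4) = 67.1, so δu/u = 0.115.
Q is then a monomial in u, x:
δQ/Q = √((δu/u)² + (½·δx/x)²) = √(0.0132 + 0.000485) = 0.117

11.7%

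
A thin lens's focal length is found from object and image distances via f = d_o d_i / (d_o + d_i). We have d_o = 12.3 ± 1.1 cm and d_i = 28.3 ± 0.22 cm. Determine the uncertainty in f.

0.535 cm

∂f/∂d_o = (d_i/(d_o+d_i))² = 0.486;  ∂f/∂d_i = (d_o/(d_o+d_i))² = 0.0918
δf = √((∂f/∂d_o · δd_o)² + (∂f/∂d_i · δd_i)²) = √(0.286 + 0.000408) = 0.535 cm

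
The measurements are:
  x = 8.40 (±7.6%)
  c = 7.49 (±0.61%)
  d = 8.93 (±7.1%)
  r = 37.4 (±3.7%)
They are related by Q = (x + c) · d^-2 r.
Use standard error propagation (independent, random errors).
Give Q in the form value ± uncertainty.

Let u = x + c = 15.9. δu = √(δx² + δc²) = √(0.408 + 0.00209) = 0.640, so δu/u = 0.0403.
Q is then a monomial in u, d, r:
δQ/Q = √((δu/u)² + (-2·δd/d)² + (1·δr/r)²) = √(0.00162 + 0.0202 + 0.00137) = 0.152
Q = 7.45, so δQ = 0.152 × 7.45 = 1.13.

7.45 ± 1.13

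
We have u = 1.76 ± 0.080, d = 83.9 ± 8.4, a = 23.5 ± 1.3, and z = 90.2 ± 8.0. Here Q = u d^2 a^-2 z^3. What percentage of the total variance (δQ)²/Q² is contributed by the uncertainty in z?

(δQ/Q)² = (1·δu/u)² + (2·δd/d)² + (-2·δa/a)² + (3·δz/z)²
  u term: (1×0.0455)² = 0.00207
  d term: (2×0.100)² = 0.0401
  a term: (-2×0.0553)² = 0.0122
  z term: (3×0.0887)² = 0.0708
Total = 0.125. Share from z = 0.0708/0.125 = 0.565.

56.5%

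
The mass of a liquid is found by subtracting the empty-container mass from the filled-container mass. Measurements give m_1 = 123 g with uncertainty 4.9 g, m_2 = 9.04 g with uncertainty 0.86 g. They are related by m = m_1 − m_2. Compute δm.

For a sum/difference, combine absolute errors in quadrature:
  (δm_1)² = 24.0;  (δm_2)² = 0.740
δm = √(24.7) = 4.97 g

4.97 g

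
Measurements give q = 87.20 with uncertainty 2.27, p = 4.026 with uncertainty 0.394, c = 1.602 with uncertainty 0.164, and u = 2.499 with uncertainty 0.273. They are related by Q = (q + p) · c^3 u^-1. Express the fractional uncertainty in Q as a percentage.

Let w = q + p = 91.23. δw = √(δq² + δp²) = √(5.15 + 0.155) = 2.30, so δw/w = 0.0253.
Q is then a monomial in w, c, u:
δQ/Q = √((δw/w)² + (3·δc/c)² + (-1·δu/u)²) = √(0.000638 + 0.0943 + 0.0119) = 0.327

32.7%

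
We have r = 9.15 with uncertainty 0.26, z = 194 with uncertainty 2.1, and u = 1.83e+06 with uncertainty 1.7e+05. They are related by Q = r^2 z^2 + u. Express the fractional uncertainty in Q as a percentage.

Let p = r^2·z^2 = 3.15e+06. δp/p = √((2·δr/r)² + (2·δz/z)²) = √(0.00323 + 0.000469) = 0.0608, so δp = 1.92e+05.
Q = p + u: δQ = √(δp² + δu²) = √(3.67e+10 + 2.89e+10) = 2.56e+05
Q = 4.98e+06, so δQ/Q = 2.56e+05/4.98e+06 = 0.0514.

5.14%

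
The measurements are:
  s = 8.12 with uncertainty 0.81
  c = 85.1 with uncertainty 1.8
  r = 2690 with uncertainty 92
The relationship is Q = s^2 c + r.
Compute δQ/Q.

0.136

Let p = s^2·c = 5610. δp/p = √((2·δs/s)² + (1·δc/c)²) = √(0.0398 + 0.000447) = 0.201, so δp = 1130.
Q = p + r: δQ = √(δp² + δr²) = √(1.27e+06 + 8460) = 1130
Q = 8300, so δQ/Q = 1130/8300 = 0.136.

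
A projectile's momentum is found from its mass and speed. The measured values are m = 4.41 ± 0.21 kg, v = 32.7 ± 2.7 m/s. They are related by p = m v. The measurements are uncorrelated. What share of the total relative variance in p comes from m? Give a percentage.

(δp/p)² = (1·δm/m)² + (1·δv/v)²
  m term: (1×0.0476)² = 0.00227
  v term: (1×0.0826)² = 0.00682
Total = 0.00909. Share from m = 0.00227/0.00909 = 0.250.

25.0%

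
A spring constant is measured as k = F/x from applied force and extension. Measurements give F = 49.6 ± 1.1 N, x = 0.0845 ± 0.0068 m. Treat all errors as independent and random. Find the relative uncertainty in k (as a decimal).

Relative error in a monomial: (δk/k)² = Σ (nᵢ · δxᵢ/xᵢ)².
  (1·δF/F)² = (1×0.0222)² = 0.000492;  (-1·δx/x)² = (-1×0.0805)² = 0.00648
δk/k = √(0.00697) = 0.0835

0.0835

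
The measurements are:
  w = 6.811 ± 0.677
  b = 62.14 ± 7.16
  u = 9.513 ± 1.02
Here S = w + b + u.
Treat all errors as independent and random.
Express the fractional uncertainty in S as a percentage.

Absolute uncertainties add in quadrature for a linear combination:
  (δw)² = 0.458;  (δb)² = 51.3;  (δu)² = 1.04
δS = √(52.8) = 7.26
S = 78.46, so δS/S = 7.26/78.46 = 0.0926.

9.26%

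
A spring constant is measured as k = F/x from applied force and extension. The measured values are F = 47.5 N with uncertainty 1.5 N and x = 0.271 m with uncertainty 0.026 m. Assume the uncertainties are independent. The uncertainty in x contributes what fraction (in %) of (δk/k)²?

(δk/k)² = (1·δF/F)² + (-1·δx/x)²
  F term: (1×0.0316)² = 0.000997
  x term: (-1×0.0959)² = 0.00920
Total = 0.0102. Share from x = 0.00920/0.0102 = 0.902.

90.2%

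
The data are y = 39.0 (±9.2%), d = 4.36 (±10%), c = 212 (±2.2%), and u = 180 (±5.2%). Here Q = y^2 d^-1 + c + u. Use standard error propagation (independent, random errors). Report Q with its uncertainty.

741 ± 73.8

Let p = y^2·d^-1 = 349. δp/p = √((2·δy/y)² + (-1·δd/d)²) = √(0.0339 + 0.0100) = 0.209, so δp = 73.1.
Q = p + c + u: δQ = √(δp² + δc² + δu²) = √(5340 + 21.8 + 87.6) = 73.8
Q = 741.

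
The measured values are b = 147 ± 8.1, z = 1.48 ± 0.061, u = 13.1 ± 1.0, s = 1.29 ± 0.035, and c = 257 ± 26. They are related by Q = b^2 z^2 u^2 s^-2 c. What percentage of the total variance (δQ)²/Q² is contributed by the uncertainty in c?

18.5%

(δQ/Q)² = (2·δb/b)² + (2·δz/z)² + (2·δu/u)² + (-2·δs/s)² + (1·δc/c)²
  b term: (2×0.0551)² = 0.0121
  z term: (2×0.0412)² = 0.00680
  u term: (2×0.0763)² = 0.0233
  s term: (-2×0.0271)² = 0.00294
  c term: (1×0.101)² = 0.0102
Total = 0.0554. Share from c = 0.0102/0.0554 = 0.185.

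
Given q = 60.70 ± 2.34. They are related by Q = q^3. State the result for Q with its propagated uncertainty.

Q is a product of powers, so relative uncertainties combine in quadrature:
  (3·δq/q)² = (3×0.0386)² = 0.0134
δQ/Q = √(0.0134) = 0.116
Q = 223600, so δQ = 0.116 × 223600 = 25900.

223600 ± 25900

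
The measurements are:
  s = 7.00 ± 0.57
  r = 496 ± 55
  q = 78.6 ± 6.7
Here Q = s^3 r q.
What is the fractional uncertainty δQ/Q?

For a monomial Q ∝ s^3, r, q, fractional errors add in quadrature:
  (3·δs/s)² = (3×0.0814)² = 0.0597;  (1·δr/r)² = (1×0.111)² = 0.0123;  (1·δq/q)² = (1×0.0852)² = 0.00727
δQ/Q = √(0.0792) = 0.281

0.281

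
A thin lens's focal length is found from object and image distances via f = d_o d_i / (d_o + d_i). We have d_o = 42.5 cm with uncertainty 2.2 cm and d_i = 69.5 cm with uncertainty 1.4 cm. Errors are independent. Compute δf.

0.871 cm

∂f/∂d_o = (d_i/(d_o+d_i))² = 0.385;  ∂f/∂d_i = (d_o/(d_o+d_i))² = 0.144
δf = √((∂f/∂d_o · δd_o)² + (∂f/∂d_i · δd_i)²) = √(0.718 + 0.0406) = 0.871 cm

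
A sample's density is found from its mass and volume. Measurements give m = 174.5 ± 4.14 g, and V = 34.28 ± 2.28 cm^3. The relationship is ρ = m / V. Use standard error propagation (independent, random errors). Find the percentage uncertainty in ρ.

7.06%

Each factor contributes (exponent × relative error)² to (δρ/ρ)²:
  (1·δm/m)² = (1×0.0237)² = 0.000563;  (-1·δV/V)² = (-1×0.0665)² = 0.00442
δρ/ρ = √(0.00499) = 0.0706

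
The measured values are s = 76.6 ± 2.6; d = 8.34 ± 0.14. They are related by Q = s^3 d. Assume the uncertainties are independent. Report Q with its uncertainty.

(3.75 ± 0.387) × 10^6

Relative error in a monomial: (δQ/Q)² = Σ (nᵢ · δxᵢ/xᵢ)².
  (3·δs/s)² = (3×0.0339)² = 0.0104;  (1·δd/d)² = (1×0.0168)² = 0.000282
δQ/Q = √(0.0107) = 0.103
Q = 3.75e+06, so δQ = 0.103 × 3.75e+06 = 3.87e+05.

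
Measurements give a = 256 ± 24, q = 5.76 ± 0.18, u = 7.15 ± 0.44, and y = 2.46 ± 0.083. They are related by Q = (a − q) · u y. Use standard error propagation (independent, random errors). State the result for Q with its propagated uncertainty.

Let w = a − q = 250. δw = √(δa² + δq²) = √(576 + 0.0324) = 24.0, so δw/w = 0.0959.
Q is then a monomial in w, u, y:
δQ/Q = √((δw/w)² + (1·δu/u)² + (1·δy/y)²) = √(0.00920 + 0.00379 + 0.00114) = 0.119
Q = 4400, so δQ = 0.119 × 4400 = 523.

4400 ± 523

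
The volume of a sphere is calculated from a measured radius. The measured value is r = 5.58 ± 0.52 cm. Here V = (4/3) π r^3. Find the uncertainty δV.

V is a product of powers, so relative uncertainties combine in quadrature:
  (3·δr/r)² = (3×0.0932)² = 0.0782
δV/V = √(0.0782) = 0.280
V = 728 cm^3, so δV = 0.280 × 728 = 203 cm^3.

203 cm^3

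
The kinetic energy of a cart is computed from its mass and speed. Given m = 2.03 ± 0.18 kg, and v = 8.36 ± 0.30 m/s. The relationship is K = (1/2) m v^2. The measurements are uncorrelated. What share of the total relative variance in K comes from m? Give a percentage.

60.4%

(δK/K)² = (1·δm/m)² + (2·δv/v)²
  m term: (1×0.0887)² = 0.00786
  v term: (2×0.0359)² = 0.00515
Total = 0.0130. Share from m = 0.00786/0.0130 = 0.604.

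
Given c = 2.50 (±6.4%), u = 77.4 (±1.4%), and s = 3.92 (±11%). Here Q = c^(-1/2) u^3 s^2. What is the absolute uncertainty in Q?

Relative error in a monomial: (δQ/Q)² = Σ (nᵢ · δxᵢ/xᵢ)².
  (−½·δc/c)² = (-0.5×0.0640)² = 0.00102;  (3·δu/u)² = (3×0.0140)² = 0.00176;  (2·δs/s)² = (2×0.110)² = 0.0484
δQ/Q = √(0.0512) = 0.226
Q = 4.51e+06, so δQ = 0.226 × 4.51e+06 = 1.02e+06.

1.02e+06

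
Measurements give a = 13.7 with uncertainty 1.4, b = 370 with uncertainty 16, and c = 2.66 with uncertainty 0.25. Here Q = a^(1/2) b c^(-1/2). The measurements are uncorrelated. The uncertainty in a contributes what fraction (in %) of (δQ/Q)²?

(δQ/Q)² = (½·δa/a)² + (1·δb/b)² + (−½·δc/c)²
  a term: (0.5×0.102)² = 0.00261
  b term: (1×0.0432)² = 0.00187
  c term: (-0.5×0.0940)² = 0.00221
Total = 0.00669. Share from a = 0.00261/0.00669 = 0.390.

39.0%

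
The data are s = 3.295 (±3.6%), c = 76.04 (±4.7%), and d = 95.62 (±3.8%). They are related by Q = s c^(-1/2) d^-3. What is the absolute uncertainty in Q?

Products/powers → add relative errors in quadrature, weighted by exponent:
  (1·δs/s)² = (1×0.0360)² = 0.00130;  (−½·δc/c)² = (-0.5×0.0470)² = 0.000552;  (-3·δd/d)² = (-3×0.0380)² = 0.0130
δQ/Q = √(0.0148) = 0.122
Q = 4.322e-07, so δQ = 0.122 × 4.322e-07 = 5.27e-08.

5.27e-08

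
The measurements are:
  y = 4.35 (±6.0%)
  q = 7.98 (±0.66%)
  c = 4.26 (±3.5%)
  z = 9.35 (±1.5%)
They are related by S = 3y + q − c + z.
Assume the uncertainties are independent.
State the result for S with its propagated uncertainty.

26.1 ± 0.811

Each term contributes (cᵢ δxᵢ)² to (δS)²:
  (3·δy)² = 0.613;  (δq)² = 0.00277;  (δc)² = 0.0222;  (δz)² = 0.0197
δS = √(0.658) = 0.811
S = 26.1.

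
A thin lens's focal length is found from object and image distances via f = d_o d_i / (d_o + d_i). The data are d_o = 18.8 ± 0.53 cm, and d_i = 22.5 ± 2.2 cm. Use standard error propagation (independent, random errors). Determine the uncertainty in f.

0.482 cm

∂f/∂d_o = (d_i/(d_o+d_i))² = 0.297;  ∂f/∂d_i = (d_o/(d_o+d_i))² = 0.207
δf = √((∂f/∂d_o · δd_o)² + (∂f/∂d_i · δd_i)²) = √(0.0247 + 0.208) = 0.482 cm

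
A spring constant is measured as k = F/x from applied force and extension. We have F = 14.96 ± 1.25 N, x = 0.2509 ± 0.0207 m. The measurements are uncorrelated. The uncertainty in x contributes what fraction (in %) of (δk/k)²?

49.4%

(δk/k)² = (1·δF/F)² + (-1·δx/x)²
  F term: (1×0.0836)² = 0.00698
  x term: (-1×0.0825)² = 0.00681
Total = 0.0138. Share from x = 0.00681/0.0138 = 0.494.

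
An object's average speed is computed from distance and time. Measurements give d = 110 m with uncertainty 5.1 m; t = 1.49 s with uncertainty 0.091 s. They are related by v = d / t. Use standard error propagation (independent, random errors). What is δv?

5.66 m/s

v is a product of powers, so relative uncertainties combine in quadrature:
  (1·δd/d)² = (1×0.0464)² = 0.00215;  (-1·δt/t)² = (-1×0.0611)² = 0.00373
δv/v = √(0.00588) = 0.0767
v = 73.8 m/s, so δv = 0.0767 × 73.8 = 5.66 m/s.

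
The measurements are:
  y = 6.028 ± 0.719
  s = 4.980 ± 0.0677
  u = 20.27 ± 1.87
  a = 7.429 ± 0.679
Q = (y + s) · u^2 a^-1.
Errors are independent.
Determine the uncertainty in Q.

Let w = y + s = 11.01. δw = √(δy² + δs²) = √(0.517 + 0.00458) = 0.722, so δw/w = 0.0656.
Q is then a monomial in w, u, a:
δQ/Q = √((δw/w)² + (2·δu/u)² + (-1·δa/a)²) = √(0.00430 + 0.0340 + 0.00835) = 0.216
Q = 608.8, so δQ = 0.216 × 608.8 = 132.

132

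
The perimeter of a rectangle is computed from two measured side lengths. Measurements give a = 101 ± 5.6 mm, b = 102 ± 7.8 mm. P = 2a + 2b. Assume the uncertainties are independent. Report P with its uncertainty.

406 ± 19.2 mm

P is a linear combination, so absolute uncertainties add in quadrature:
  (2·δa)² = 125;  (2·δb)² = 243
δP = √(369) = 19.2 mm
P = 406 mm.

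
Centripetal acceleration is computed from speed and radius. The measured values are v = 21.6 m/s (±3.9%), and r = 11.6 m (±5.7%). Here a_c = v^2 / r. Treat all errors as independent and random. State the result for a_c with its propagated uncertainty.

Relative error in a monomial: (δa_c/a_c)² = Σ (nᵢ · δxᵢ/xᵢ)².
  (2·δv/v)² = (2×0.0390)² = 0.00608;  (-1·δr/r)² = (-1×0.0570)² = 0.00325
δa_c/a_c = √(0.00933) = 0.0966
a_c = 40.2 m/s^2, so δa_c = 0.0966 × 40.2 = 3.89 m/s^2.

40.2 ± 3.89 m/s^2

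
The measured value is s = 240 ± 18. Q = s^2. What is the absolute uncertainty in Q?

Q is a product of powers, so relative uncertainties combine in quadrature:
  (2·δs/s)² = (2×0.0750)² = 0.0225
δQ/Q = √(0.0225) = 0.150
Q = 57600, so δQ = 0.150 × 57600 = 8640.

8640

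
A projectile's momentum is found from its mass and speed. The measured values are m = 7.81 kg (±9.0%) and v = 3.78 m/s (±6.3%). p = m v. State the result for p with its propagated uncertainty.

29.5 ± 3.24 kg·m/s

Each factor contributes (exponent × relative error)² to (δp/p)²:
  (1·δm/m)² = (1×0.0900)² = 0.00810;  (1·δv/v)² = (1×0.0630)² = 0.00397
δp/p = √(0.0121) = 0.110
p = 29.5 kg·m/s, so δp = 0.110 × 29.5 = 3.24 kg·m/s.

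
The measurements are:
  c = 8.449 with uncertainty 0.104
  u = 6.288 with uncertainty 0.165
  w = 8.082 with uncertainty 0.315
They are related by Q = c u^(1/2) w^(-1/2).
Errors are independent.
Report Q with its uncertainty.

7.453 ± 0.198

Since Q is a product/quotient, work with relative uncertainties:
  (1·δc/c)² = (1×0.0123)² = 0.000152;  (½·δu/u)² = (0.5×0.0262)² = 0.000172;  (−½·δw/w)² = (-0.5×0.0390)² = 0.000380
δQ/Q = √(0.000703) = 0.0265
Q = 7.453, so δQ = 0.0265 × 7.453 = 0.198.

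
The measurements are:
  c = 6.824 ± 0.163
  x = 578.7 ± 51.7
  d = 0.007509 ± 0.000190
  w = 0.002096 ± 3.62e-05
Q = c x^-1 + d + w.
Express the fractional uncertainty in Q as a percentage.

Let p = c·x^-1 = 0.01179. δp/p = √((1·δc/c)² + (-1·δx/x)²) = √(0.000571 + 0.00798) = 0.0925, so δp = 0.00109.
Q = p + d + w: δQ = √(δp² + δd² + δw²) = √(1.19e-06 + 3.61e-08 + 1.31e-09) = 0.00111
Q = 0.02140, so δQ/Q = 0.00111/0.02140 = 0.0518.

5.18%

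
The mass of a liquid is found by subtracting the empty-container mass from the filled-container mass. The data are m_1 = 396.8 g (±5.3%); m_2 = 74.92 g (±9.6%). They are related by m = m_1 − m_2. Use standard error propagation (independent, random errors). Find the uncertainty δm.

22.2 g

For a sum/difference, combine absolute errors in quadrature:
  (δm_1)² = 442;  (δm_2)² = 51.7
δm = √(494) = 22.2 g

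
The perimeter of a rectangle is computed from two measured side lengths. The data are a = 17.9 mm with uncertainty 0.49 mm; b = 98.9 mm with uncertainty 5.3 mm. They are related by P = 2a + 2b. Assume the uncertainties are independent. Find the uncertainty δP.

Absolute uncertainties add in quadrature for a linear combination:
  (2·δa)² = 0.960;  (2·δb)² = 112
δP = √(113) = 10.6 mm

10.6 mm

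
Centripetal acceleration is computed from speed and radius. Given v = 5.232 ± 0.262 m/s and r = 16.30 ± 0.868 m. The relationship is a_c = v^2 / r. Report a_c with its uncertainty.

1.679 ± 0.190 m/s^2

a_c is a product of powers, so relative uncertainties combine in quadrature:
  (2·δv/v)² = (2×0.0501)² = 0.0100;  (-1·δr/r)² = (-1×0.0533)² = 0.00284
δa_c/a_c = √(0.0129) = 0.113
a_c = 1.679 m/s^2, so δa_c = 0.113 × 1.679 = 0.190 m/s^2.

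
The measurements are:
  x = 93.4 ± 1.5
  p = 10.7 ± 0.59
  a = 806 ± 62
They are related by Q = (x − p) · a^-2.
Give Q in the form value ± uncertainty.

(1.27 ± 0.197) × 10^-4

Let u = x − p = 82.7. δu = √(δx² + δp²) = √(2.25 + 0.348) = 1.61, so δu/u = 0.0195.
Q is then a monomial in u, a:
δQ/Q = √((δu/u)² + (-2·δa/a)²) = √(0.000380 + 0.0237) = 0.155
Q = 0.000127, so δQ = 0.155 × 0.000127 = 1.97e-05.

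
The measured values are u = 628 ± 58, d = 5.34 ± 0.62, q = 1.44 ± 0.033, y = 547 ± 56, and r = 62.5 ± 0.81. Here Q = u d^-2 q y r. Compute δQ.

2.94e+05

Each factor contributes (exponent × relative error)² to (δQ/Q)²:
  (1·δu/u)² = (1×0.0924)² = 0.00853;  (-2·δd/d)² = (-2×0.116)² = 0.0539;  (1·δq/q)² = (1×0.0229)² = 0.000525;  (1·δy/y)² = (1×0.102)² = 0.0105;  (1·δr/r)² = (1×0.0130)² = 0.000168
δQ/Q = √(0.0736) = 0.271
Q = 1.08e+06, so δQ = 0.271 × 1.08e+06 = 2.94e+05.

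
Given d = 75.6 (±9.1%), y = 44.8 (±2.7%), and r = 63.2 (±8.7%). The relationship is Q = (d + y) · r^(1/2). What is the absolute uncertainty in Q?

Let u = d + y = 120. δu = √(δd² + δy²) = √(47.3 + 1.46) = 6.99, so δu/u = 0.0580.
Q is then a monomial in u, r:
δQ/Q = √((δu/u)² + (½·δr/r)²) = √(0.00337 + 0.00189) = 0.0725
Q = 957, so δQ = 0.0725 × 957 = 69.4.

69.4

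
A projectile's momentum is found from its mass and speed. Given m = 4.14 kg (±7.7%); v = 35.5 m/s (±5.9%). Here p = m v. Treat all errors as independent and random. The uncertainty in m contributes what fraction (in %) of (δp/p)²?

(δp/p)² = (1·δm/m)² + (1·δv/v)²
  m term: (1×0.0770)² = 0.00593
  v term: (1×0.0590)² = 0.00348
Total = 0.00941. Share from m = 0.00593/0.00941 = 0.630.

63.0%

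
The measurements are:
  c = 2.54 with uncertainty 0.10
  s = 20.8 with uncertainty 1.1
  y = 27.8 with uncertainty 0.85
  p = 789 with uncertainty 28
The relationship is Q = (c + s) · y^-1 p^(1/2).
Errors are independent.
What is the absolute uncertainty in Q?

Let u = c + s = 23.3. δu = √(δc² + δs²) = √(0.0100 + 1.21) = 1.10, so δu/u = 0.0473.
Q is then a monomial in u, y, p:
δQ/Q = √((δu/u)² + (-1·δy/y)² + (½·δp/p)²) = √(0.00224 + 0.000935 + 0.000315) = 0.0591
Q = 23.6, so δQ = 0.0591 × 23.6 = 1.39.

1.39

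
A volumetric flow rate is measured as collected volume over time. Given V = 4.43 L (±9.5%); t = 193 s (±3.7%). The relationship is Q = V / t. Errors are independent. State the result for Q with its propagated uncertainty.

0.0230 ± 0.00234 L/s

For a monomial Q ∝ V, t^-1, fractional errors add in quadrature:
  (1·δV/V)² = (1×0.0950)² = 0.00903;  (-1·δt/t)² = (-1×0.0370)² = 0.00137
δQ/Q = √(0.0104) = 0.102
Q = 0.0230 L/s, so δQ = 0.102 × 0.0230 = 0.00234 L/s.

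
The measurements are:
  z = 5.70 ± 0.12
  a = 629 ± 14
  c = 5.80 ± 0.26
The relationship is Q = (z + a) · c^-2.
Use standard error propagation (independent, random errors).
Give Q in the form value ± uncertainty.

Let u = z + a = 635. δu = √(δz² + δa²) = √(0.0144 + 196) = 14.0, so δu/u = 0.0221.
Q is then a monomial in u, c:
δQ/Q = √((δu/u)² + (-2·δc/c)²) = √(0.000487 + 0.00804) = 0.0923
Q = 18.9, so δQ = 0.0923 × 18.9 = 1.74.

18.9 ± 1.74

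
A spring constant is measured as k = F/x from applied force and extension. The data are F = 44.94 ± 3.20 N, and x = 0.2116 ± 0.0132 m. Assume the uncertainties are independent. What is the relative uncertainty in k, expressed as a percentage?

Products/powers → add relative errors in quadrature, weighted by exponent:
  (1·δF/F)² = (1×0.0712)² = 0.00507;  (-1·δx/x)² = (-1×0.0624)² = 0.00389
δk/k = √(0.00896) = 0.0947

9.47%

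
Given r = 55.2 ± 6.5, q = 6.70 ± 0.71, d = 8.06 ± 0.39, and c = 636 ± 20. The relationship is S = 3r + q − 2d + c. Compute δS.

28.0

For a sum/difference, combine absolute errors in quadrature:
  (3·δr)² = 380;  (δq)² = 0.504;  (2·δd)² = 0.608;  (δc)² = 400
δS = √(781) = 28.0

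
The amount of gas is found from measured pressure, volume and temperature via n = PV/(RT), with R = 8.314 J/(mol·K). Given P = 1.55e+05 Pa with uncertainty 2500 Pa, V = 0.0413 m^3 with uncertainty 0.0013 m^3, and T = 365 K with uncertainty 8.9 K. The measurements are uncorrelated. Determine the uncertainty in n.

n is a product of powers, so relative uncertainties combine in quadrature:
  (1·δP/P)² = (1×0.0161)² = 0.000260;  (1·δV/V)² = (1×0.0315)² = 0.000991;  (-1·δT/T)² = (-1×0.0244)² = 0.000595
δn/n = √(0.00185) = 0.0430
n = 2.11 mol, so δn = 0.0430 × 2.11 = 0.0906 mol.

0.0906 mol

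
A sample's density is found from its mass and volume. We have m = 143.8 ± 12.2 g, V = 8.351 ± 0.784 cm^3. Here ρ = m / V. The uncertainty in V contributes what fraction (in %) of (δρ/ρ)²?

55.0%

(δρ/ρ)² = (1·δm/m)² + (-1·δV/V)²
  m term: (1×0.0848)² = 0.00720
  V term: (-1×0.0939)² = 0.00881
Total = 0.0160. Share from V = 0.00881/0.0160 = 0.550.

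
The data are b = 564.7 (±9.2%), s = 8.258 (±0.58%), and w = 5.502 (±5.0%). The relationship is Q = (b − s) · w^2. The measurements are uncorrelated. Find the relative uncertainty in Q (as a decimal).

0.137

Let u = b − s = 556.4. δu = √(δb² + δs²) = √(2700 + 0.00229) = 52.0, so δu/u = 0.0934.
Q is then a monomial in u, w:
δQ/Q = √((δu/u)² + (2·δw/w)²) = √(0.00872 + 0.0100) = 0.137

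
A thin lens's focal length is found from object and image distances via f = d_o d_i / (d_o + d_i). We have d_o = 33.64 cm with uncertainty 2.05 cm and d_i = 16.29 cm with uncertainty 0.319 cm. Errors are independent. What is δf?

∂f/∂d_o = (d_i/(d_o+d_i))² = 0.106;  ∂f/∂d_i = (d_o/(d_o+d_i))² = 0.454
δf = √((∂f/∂d_o · δd_o)² + (∂f/∂d_i · δd_i)²) = √(0.0476 + 0.0210) = 0.262 cm

0.262 cm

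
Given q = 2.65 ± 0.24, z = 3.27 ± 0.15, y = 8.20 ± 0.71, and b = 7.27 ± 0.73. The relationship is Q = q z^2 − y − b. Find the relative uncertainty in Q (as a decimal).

0.295

Let p = q·z^2 = 28.3. δp/p = √((1·δq/q)² + (2·δz/z)²) = √(0.00820 + 0.00842) = 0.129, so δp = 3.65.
Q = p − y − b: δQ = √(δp² + δy² + δb²) = √(13.3 + 0.504 + 0.533) = 3.79
Q = 12.9, so δQ/Q = 3.79/12.9 = 0.295.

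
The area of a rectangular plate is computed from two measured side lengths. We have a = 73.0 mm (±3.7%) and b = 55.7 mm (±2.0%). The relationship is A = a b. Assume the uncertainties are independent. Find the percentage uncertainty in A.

Relative error in a monomial: (δA/A)² = Σ (nᵢ · δxᵢ/xᵢ)².
  (1·δa/a)² = (1×0.0370)² = 0.00137;  (1·δb/b)² = (1×0.0200)² = 0.000400
δA/A = √(0.00177) = 0.0421

4.21%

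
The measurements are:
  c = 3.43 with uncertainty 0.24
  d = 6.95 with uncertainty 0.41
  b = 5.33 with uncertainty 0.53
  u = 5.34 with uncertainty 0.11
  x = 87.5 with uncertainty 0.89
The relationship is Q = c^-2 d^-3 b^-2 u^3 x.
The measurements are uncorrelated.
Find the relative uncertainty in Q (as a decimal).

0.307

Q is a product of powers, so relative uncertainties combine in quadrature:
  (-2·δc/c)² = (-2×0.0700)² = 0.0196;  (-3·δd/d)² = (-3×0.0590)² = 0.0313;  (-2·δb/b)² = (-2×0.0994)² = 0.0396;  (3·δu/u)² = (3×0.0206)² = 0.00382;  (1·δx/x)² = (1×0.0102)² = 0.000103
δQ/Q = √(0.0944) = 0.307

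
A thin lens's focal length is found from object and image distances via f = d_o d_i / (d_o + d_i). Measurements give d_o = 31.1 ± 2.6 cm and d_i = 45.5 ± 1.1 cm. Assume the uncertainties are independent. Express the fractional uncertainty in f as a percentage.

5.06%

∂f/∂d_o = (d_i/(d_o+d_i))² = 0.353;  ∂f/∂d_i = (d_o/(d_o+d_i))² = 0.165
δf = √((∂f/∂d_o · δd_o)² + (∂f/∂d_i · δd_i)²) = √(0.842 + 0.0329) = 0.935 cm
f = 18.5 cm, so δf/f = 0.935/18.5 = 0.0506.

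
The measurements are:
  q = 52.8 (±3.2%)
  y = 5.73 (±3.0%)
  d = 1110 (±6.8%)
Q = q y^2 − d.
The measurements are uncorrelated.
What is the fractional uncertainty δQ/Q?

0.224

Let p = q·y^2 = 1730. δp/p = √((1·δq/q)² + (2·δy/y)²) = √(0.00102 + 0.00360) = 0.0680, so δp = 118.
Q = p − d: δQ = √(δp² + δd²) = √(13900 + 5700) = 140
Q = 624, so δQ/Q = 140/624 = 0.224.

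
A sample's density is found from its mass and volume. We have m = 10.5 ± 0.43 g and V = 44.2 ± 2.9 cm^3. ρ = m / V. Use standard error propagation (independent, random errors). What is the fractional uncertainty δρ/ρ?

0.0773

For a monomial ρ ∝ m, V^-1, fractional errors add in quadrature:
  (1·δm/m)² = (1×0.0410)² = 0.00168;  (-1·δV/V)² = (-1×0.0656)² = 0.00430
δρ/ρ = √(0.00598) = 0.0773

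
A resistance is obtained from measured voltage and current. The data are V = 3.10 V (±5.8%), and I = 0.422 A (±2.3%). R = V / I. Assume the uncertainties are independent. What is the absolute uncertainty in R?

0.458 Ω

Since R is a product/quotient, work with relative uncertainties:
  (1·δV/V)² = (1×0.0580)² = 0.00336;  (-1·δI/I)² = (-1×0.0230)² = 0.000529
δR/R = √(0.00389) = 0.0624
R = 7.35 Ω, so δR = 0.0624 × 7.35 = 0.458 Ω.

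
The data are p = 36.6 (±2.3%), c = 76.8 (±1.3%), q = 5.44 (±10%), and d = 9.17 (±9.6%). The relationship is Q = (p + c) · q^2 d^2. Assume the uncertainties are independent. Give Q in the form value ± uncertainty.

(2.82 ± 0.783) × 10^5

Let u = p + c = 113. δu = √(δp² + δc²) = √(0.709 + 0.997) = 1.31, so δu/u = 0.0115.
Q is then a monomial in u, q, d:
δQ/Q = √((δu/u)² + (2·δq/q)² + (2·δd/d)²) = √(0.000133 + 0.0400 + 0.0369) = 0.277
Q = 2.82e+05, so δQ = 0.277 × 2.82e+05 = 78300.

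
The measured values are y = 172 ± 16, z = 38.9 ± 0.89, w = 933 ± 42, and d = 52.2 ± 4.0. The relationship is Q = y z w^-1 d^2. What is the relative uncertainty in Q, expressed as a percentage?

18.6%

Products/powers → add relative errors in quadrature, weighted by exponent:
  (1·δy/y)² = (1×0.0930)² = 0.00865;  (1·δz/z)² = (1×0.0229)² = 0.000523;  (-1·δw/w)² = (-1×0.0450)² = 0.00203;  (2·δd/d)² = (2×0.0766)² = 0.0235
δQ/Q = √(0.0347) = 0.186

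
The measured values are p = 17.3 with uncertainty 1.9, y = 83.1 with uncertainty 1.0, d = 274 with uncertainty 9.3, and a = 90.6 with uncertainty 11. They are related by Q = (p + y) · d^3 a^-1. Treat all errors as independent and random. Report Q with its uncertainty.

Let u = p + y = 100. δu = √(δp² + δy²) = √(3.61 + 1.00) = 2.15, so δu/u = 0.0214.
Q is then a monomial in u, d, a:
δQ/Q = √((δu/u)² + (3·δd/d)² + (-1·δa/a)²) = √(0.000457 + 0.0104 + 0.0147) = 0.160
Q = 2.28e+07, so δQ = 0.160 × 2.28e+07 = 3.64e+06.

(2.28 ± 0.364) × 10^7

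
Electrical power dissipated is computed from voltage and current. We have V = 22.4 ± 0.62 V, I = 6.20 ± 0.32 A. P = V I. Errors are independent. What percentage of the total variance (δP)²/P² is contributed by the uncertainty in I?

(δP/P)² = (1·δV/V)² + (1·δI/I)²
  V term: (1×0.0277)² = 0.000766
  I term: (1×0.0516)² = 0.00266
Total = 0.00343. Share from I = 0.00266/0.00343 = 0.777.

77.7%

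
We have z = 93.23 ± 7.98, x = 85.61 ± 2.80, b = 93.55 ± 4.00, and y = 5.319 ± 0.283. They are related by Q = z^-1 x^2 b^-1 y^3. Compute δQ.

24.9

Since Q is a product/quotient, work with relative uncertainties:
  (-1·δz/z)² = (-1×0.0856)² = 0.00733;  (2·δx/x)² = (2×0.0327)² = 0.00428;  (-1·δb/b)² = (-1×0.0428)² = 0.00183;  (3·δy/y)² = (3×0.0532)² = 0.0255
δQ/Q = √(0.0389) = 0.197
Q = 126.5, so δQ = 0.197 × 126.5 = 24.9.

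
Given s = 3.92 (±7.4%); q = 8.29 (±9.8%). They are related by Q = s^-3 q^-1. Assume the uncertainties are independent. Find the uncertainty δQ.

0.000486

Relative error in a monomial: (δQ/Q)² = Σ (nᵢ · δxᵢ/xᵢ)².
  (-3·δs/s)² = (-3×0.0740)² = 0.0493;  (-1·δq/q)² = (-1×0.0980)² = 0.00960
δQ/Q = √(0.0589) = 0.243
Q = 0.00200, so δQ = 0.243 × 0.00200 = 0.000486.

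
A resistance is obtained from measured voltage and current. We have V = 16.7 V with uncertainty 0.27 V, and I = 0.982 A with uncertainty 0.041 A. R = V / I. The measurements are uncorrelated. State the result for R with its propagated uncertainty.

For a monomial R ∝ V, I^-1, fractional errors add in quadrature:
  (1·δV/V)² = (1×0.0162)² = 0.000261;  (-1·δI/I)² = (-1×0.0418)² = 0.00174
δR/R = √(0.00200) = 0.0448
R = 17.0 Ω, so δR = 0.0448 × 17.0 = 0.761 Ω.

17.0 ± 0.761 Ω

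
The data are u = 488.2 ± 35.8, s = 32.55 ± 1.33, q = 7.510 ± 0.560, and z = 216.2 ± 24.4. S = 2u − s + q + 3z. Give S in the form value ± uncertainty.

Each term contributes (cᵢ δxᵢ)² to (δS)²:
  (2·δu)² = 5130;  (δs)² = 1.77;  (δq)² = 0.314;  (3·δz)² = 5360
δS = √(10500) = 102
S = 1600.

1600 ± 102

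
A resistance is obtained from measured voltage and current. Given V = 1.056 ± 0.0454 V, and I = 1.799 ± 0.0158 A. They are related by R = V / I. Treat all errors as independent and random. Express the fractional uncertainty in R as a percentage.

Products/powers → add relative errors in quadrature, weighted by exponent:
  (1·δV/V)² = (1×0.0430)² = 0.00185;  (-1·δI/I)² = (-1×0.00878)² = 7.71e-05
δR/R = √(0.00193) = 0.0439

4.39%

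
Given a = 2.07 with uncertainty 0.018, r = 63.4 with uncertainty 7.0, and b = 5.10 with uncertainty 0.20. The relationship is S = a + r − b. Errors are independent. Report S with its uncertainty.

60.4 ± 7.00

Sums and differences: (δS)² = Σ (cᵢ δxᵢ)².
  (δa)² = 0.000324;  (δr)² = 49.0;  (δb)² = 0.0400
δS = √(49.0) = 7.00
S = 60.4.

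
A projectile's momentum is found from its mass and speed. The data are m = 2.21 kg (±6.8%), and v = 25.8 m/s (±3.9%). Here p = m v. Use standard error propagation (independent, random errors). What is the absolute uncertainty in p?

Each factor contributes (exponent × relative error)² to (δp/p)²:
  (1·δm/m)² = (1×0.0680)² = 0.00462;  (1·δv/v)² = (1×0.0390)² = 0.00152
δp/p = √(0.00615) = 0.0784
p = 57.0 kg·m/s, so δp = 0.0784 × 57.0 = 4.47 kg·m/s.

4.47 kg·m/s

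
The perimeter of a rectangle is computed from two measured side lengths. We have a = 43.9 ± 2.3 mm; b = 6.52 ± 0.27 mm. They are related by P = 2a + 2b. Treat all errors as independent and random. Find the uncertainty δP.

4.63 mm

Absolute uncertainties add in quadrature for a linear combination:
  (2·δa)² = 21.2;  (2·δb)² = 0.292
δP = √(21.5) = 4.63 mm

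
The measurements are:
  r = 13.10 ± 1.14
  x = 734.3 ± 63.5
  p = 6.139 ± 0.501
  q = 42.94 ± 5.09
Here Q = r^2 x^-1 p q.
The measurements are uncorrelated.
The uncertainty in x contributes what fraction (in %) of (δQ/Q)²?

(δQ/Q)² = (2·δr/r)² + (-1·δx/x)² + (1·δp/p)² + (1·δq/q)²
  r term: (2×0.0870)² = 0.0303
  x term: (-1×0.0865)² = 0.00748
  p term: (1×0.0816)² = 0.00666
  q term: (1×0.119)² = 0.0141
Total = 0.0585. Share from x = 0.00748/0.0585 = 0.128.

12.8%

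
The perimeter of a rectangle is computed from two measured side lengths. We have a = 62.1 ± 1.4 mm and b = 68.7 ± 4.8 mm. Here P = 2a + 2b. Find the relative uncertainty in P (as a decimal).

Sums and differences: (δP)² = Σ (cᵢ δxᵢ)².
  (2·δa)² = 7.84;  (2·δb)² = 92.2
δP = √(100) = 10.0 mm
P = 262 mm, so δP/P = 10.0/262 = 0.0382.

0.0382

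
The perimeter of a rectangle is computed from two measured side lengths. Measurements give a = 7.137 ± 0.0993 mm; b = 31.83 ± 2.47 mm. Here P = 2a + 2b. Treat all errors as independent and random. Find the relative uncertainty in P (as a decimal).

P is a linear combination, so absolute uncertainties add in quadrature:
  (2·δa)² = 0.0394;  (2·δb)² = 24.4
δP = √(24.4) = 4.94 mm
P = 77.93 mm, so δP/P = 4.94/77.93 = 0.0634.

0.0634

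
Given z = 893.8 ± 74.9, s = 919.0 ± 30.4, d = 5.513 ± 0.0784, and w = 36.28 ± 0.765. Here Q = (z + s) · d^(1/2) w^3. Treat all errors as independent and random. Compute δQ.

1.58e+07

Let u = z + s = 1813. δu = √(δz² + δs²) = √(5610 + 924) = 80.8, so δu/u = 0.0446.
Q is then a monomial in u, d, w:
δQ/Q = √((δu/u)² + (½·δd/d)² + (3·δw/w)²) = √(0.00199 + 5.06e-05 + 0.00400) = 0.0777
Q = 2.033e+08, so δQ = 0.0777 × 2.033e+08 = 1.58e+07.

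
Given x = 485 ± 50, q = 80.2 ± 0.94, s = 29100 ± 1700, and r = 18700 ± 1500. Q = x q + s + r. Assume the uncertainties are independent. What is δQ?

4630

Let p = x·q = 38900. δp/p = √((1·δx/x)² + (1·δq/q)²) = √(0.0106 + 0.000137) = 0.104, so δp = 4040.
Q = p + s + r: δQ = √(δp² + δs² + δr²) = √(1.63e+07 + 2.89e+06 + 2.25e+06) = 4630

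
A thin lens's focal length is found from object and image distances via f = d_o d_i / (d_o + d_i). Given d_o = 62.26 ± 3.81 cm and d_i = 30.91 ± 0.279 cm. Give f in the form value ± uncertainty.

20.66 ± 0.437 cm

∂f/∂d_o = (d_i/(d_o+d_i))² = 0.110;  ∂f/∂d_i = (d_o/(d_o+d_i))² = 0.447
δf = √((∂f/∂d_o · δd_o)² + (∂f/∂d_i · δd_i)²) = √(0.176 + 0.0155) = 0.437 cm
f = 20.66 cm.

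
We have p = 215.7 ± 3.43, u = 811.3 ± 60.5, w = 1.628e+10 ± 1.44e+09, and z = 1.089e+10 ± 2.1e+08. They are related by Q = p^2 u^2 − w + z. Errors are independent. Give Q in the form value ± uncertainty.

Let h = p^2·u^2 = 3.062e+10. δh/h = √((2·δp/p)² + (2·δu/u)²) = √(0.00101 + 0.0222) = 0.152, so δh = 4.67e+09.
Q = h − w + z: δQ = √(δh² + δw² + δz²) = √(2.18e+19 + 2.07e+18 + 4.41e+16) = 4.89e+09
Q = 2.523e+10.

(2.523 ± 0.489) × 10^10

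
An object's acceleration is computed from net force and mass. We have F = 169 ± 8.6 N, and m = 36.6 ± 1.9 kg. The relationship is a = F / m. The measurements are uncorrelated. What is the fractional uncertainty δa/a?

For a monomial a ∝ F, m^-1, fractional errors add in quadrature:
  (1·δF/F)² = (1×0.0509)² = 0.00259;  (-1·δm/m)² = (-1×0.0519)² = 0.00269
δa/a = √(0.00528) = 0.0727

0.0727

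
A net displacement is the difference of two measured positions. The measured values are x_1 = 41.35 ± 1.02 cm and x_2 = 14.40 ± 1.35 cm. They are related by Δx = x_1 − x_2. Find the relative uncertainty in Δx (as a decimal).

0.0628

Sums and differences: (δΔx)² = Σ (cᵢ δxᵢ)².
  (δx_1)² = 1.04;  (δx_2)² = 1.82
δΔx = √(2.86) = 1.69 cm
Δx = 26.95 cm, so δΔx/Δx = 1.69/26.95 = 0.0628.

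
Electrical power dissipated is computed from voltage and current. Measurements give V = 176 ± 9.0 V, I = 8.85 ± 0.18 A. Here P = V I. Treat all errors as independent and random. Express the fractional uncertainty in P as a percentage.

5.50%

Relative error in a monomial: (δP/P)² = Σ (nᵢ · δxᵢ/xᵢ)².
  (1·δV/V)² = (1×0.0511)² = 0.00261;  (1·δI/I)² = (1×0.0203)² = 0.000414
δP/P = √(0.00303) = 0.0550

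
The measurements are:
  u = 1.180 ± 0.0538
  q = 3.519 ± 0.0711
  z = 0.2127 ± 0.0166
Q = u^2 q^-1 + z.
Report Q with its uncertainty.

0.6084 ± 0.0405

Let p = u^2·q^-1 = 0.3957. δp/p = √((2·δu/u)² + (-1·δq/q)²) = √(0.00831 + 0.000408) = 0.0934, so δp = 0.0370.
Q = p + z: δQ = √(δp² + δz²) = √(0.00137 + 0.000276) = 0.0405
Q = 0.6084.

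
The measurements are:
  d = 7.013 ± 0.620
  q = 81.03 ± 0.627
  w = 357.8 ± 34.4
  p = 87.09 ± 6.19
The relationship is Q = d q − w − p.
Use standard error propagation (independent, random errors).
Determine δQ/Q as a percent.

49.7%

Let h = d·q = 568.3. δh/h = √((1·δd/d)² + (1·δq/q)²) = √(0.00782 + 5.99e-05) = 0.0887, so δh = 50.4.
Q = h − w − p: δQ = √(δh² + δw² + δp²) = √(2540 + 1180 + 38.3) = 61.4
Q = 123.4, so δQ/Q = 61.4/123.4 = 0.497.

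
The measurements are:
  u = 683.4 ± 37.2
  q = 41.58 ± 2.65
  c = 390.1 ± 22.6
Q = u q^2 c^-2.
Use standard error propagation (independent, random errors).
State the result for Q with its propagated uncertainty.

7.764 ± 1.40

For a monomial Q ∝ u, q^2, c^-2, fractional errors add in quadrature:
  (1·δu/u)² = (1×0.0544)² = 0.00296;  (2·δq/q)² = (2×0.0637)² = 0.0162;  (-2·δc/c)² = (-2×0.0579)² = 0.0134
δQ/Q = √(0.0326) = 0.181
Q = 7.764, so δQ = 0.181 × 7.764 = 1.40.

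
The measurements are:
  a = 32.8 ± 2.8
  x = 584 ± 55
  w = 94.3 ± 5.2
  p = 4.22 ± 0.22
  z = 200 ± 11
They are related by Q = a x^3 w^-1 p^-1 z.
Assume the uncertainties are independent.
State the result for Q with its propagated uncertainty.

Each factor contributes (exponent × relative error)² to (δQ/Q)²:
  (1·δa/a)² = (1×0.0854)² = 0.00729;  (3·δx/x)² = (3×0.0942)² = 0.0798;  (-1·δw/w)² = (-1×0.0551)² = 0.00304;  (-1·δp/p)² = (-1×0.0521)² = 0.00272;  (1·δz/z)² = (1×0.0550)² = 0.00302
δQ/Q = √(0.0959) = 0.310
Q = 3.28e+09, so δQ = 0.310 × 3.28e+09 = 1.02e+09.

(3.28 ± 1.02) × 10^9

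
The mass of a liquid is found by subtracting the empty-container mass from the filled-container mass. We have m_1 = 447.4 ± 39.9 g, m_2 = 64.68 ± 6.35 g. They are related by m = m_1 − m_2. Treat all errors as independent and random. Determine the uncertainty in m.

40.4 g

For a sum/difference, combine absolute errors in quadrature:
  (δm_1)² = 1590;  (δm_2)² = 40.3
δm = √(1630) = 40.4 g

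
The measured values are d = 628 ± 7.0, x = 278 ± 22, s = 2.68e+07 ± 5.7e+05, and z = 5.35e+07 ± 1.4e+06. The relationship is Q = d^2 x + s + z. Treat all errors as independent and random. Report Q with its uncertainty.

Let p = d^2·x = 1.1e+08. δp/p = √((2·δd/d)² + (1·δx/x)²) = √(0.000497 + 0.00626) = 0.0822, so δp = 9.01e+06.
Q = p + s + z: δQ = √(δp² + δs² + δz²) = √(8.13e+13 + 3.25e+11 + 1.96e+12) = 9.14e+06
Q = 1.9e+08.

(1.90 ± 0.0914) × 10^8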